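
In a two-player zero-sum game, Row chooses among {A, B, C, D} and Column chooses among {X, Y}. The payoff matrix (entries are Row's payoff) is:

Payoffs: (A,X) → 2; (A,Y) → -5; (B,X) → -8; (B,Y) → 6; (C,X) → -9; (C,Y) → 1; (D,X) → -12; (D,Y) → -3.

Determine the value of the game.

-4/3

Row minima: A → -5, B → -8, C → -9, D → -12; maximin = -5.
Column maxima: X → 2, Y → 6; minimax = 2.
-5 ≠ 2, so there is no saddle point; optimal play is mixed.
C is strictly dominated by B, so Row never plays it.
D is strictly dominated by B, so Row never plays it.
On the remaining 2×2 (A, B vs X, Y):
Let Row play A with probability p. Expected payoff against X: 2p + (-8)(1−p) = 10p − 8; against Y: (-5)p + 6(1−p) = −11p + 6.
Setting these equal: 10p − 8 = −11p + 6 ⇒ 21p = 14 ⇒ p = 2/3, and the value is (10)·(2/3) − 8 = -4/3.
For Column: with q = P(X), equating A's and B's payoffs gives 7q − 5 = −14q + 6 ⇒ q = 11/21.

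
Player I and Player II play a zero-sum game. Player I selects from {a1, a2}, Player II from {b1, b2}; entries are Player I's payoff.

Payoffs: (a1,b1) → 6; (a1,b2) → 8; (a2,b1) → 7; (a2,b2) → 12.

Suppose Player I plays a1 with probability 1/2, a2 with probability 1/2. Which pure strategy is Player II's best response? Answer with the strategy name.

If Player II plays b1, Player I's expected payoff is (1/2)·6 + (1/2)·7 = 13/2.
If Player II plays b2, Player I's expected payoff is (1/2)·8 + (1/2)·12 = 10.
Player II minimizes Player I's payoff; the smallest is 13/2, so the best response is b1.

b1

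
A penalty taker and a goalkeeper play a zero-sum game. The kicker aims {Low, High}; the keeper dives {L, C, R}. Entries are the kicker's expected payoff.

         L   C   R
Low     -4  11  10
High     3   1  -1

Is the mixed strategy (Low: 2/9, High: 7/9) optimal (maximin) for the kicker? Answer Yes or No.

Yes

Against L this mix gives (2/9)·(-4) + (7/9)·3 = 13/9.
Against C this mix gives (2/9)·11 + (7/9)·1 = 29/9.
Against R this mix gives (2/9)·10 + (7/9)·(-1) = 13/9.
All of the keeper's active replies (L, R) yield 13/9, and no column does worse for the kicker. The mix makes the keeper indifferent and guarantees 13/9, so it is optimal.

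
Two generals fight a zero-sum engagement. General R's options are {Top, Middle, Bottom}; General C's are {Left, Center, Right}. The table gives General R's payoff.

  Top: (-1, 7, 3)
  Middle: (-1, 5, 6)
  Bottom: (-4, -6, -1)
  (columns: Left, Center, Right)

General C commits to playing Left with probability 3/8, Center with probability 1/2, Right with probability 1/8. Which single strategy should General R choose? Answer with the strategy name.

Expected payoff of Top: (3/8)·(-1) + (1/2)·7 + (1/8)·3 = 7/2.
Expected payoff of Middle: (3/8)·(-1) + (1/2)·5 + (1/8)·6 = 23/8.
Expected payoff of Bottom: (3/8)·(-4) + (1/2)·(-6) + (1/8)·(-1) = -37/8.
The largest is 7/2, so General R's best response is Top.

Top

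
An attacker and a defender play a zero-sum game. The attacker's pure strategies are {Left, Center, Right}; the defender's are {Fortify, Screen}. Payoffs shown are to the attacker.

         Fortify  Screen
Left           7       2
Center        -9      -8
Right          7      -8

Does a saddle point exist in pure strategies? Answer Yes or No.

Row minima: Left → 2, Center → -9, Right → -8; maximin = 2.
Column maxima: Fortify → 7, Screen → 2; minimax = 2.
maximin = minimax = 2, so a saddle point exists.

Yes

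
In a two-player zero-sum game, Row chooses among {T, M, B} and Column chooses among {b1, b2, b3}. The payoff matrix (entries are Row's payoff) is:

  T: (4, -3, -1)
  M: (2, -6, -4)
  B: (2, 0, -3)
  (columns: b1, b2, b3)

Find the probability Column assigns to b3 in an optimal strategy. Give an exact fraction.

3/5

Row minima: T → -3, M → -6, B → -3; maximin = -3.
Column maxima: b1 → 4, b2 → 0, b3 → -1; minimax = -1.
-3 ≠ -1, so there is no saddle point; optimal play is mixed.
M is strictly dominated by T, so Row never plays it.
b1 is strictly dominated by b2 (it gives Row strictly more in every row), so Column never plays it.
On the remaining 2×2 (T, B vs b2, b3):
Let Row play T with probability p. Expected payoff against b2: (-3)p + 0(1−p) = −3p; against b3: (-1)p + (-3)(1−p) = 2p − 3.
Setting these equal: −3p = 2p − 3 ⇒ −5p = -3 ⇒ p = 3/5, and the value is (-3)·(3/5) = -9/5.
For Column: with q = P(b2), equating T's and B's payoffs gives −2q − 1 = 3q − 3 ⇒ q = 2/5.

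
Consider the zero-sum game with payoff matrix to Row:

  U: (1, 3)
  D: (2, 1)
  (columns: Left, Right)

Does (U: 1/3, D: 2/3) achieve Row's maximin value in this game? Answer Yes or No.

Yes

Against Left this mix gives (1/3)·1 + (2/3)·2 = 5/3.
Against Right this mix gives (1/3)·3 + (2/3)·1 = 5/3.
All of Column's active replies (Left, Right) yield 5/3, and no column does worse for Row. The mix makes Column indifferent and guarantees 5/3, so it is optimal.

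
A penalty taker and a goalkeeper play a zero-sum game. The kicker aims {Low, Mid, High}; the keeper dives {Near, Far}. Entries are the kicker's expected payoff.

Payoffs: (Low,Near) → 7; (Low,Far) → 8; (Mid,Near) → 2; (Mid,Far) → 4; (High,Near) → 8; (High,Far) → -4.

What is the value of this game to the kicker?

Row minima: Low → 7, Mid → 2, High → -4; maximin = 7.
Column maxima: Near → 8, Far → 8; minimax = 8.
7 ≠ 8, so there is no saddle point; optimal play is mixed.
Mid is strictly dominated by Low, so the kicker never plays it.
On the remaining 2×2 (Low, High vs Near, Far):
Let the kicker play Low with probability p. Expected payoff against Near: 7p + 8(1−p) = −p + 8; against Far: 8p + (-4)(1−p) = 12p − 4.
Setting these equal: −p + 8 = 12p − 4 ⇒ −13p = -12 ⇒ p = 12/13, and the value is (-1)·(12/13) + 8 = 92/13.
For the keeper: with q = P(Near), equating Low's and High's payoffs gives −q + 8 = 12q − 4 ⇒ q = 12/13.

92/13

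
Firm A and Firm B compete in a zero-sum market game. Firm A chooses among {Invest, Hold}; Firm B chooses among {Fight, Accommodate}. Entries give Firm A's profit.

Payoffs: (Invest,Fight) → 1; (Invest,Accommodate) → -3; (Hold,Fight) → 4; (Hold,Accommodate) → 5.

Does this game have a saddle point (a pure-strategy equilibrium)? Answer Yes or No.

Yes

Row minima: Invest → -3, Hold → 4; maximin = 4.
Column maxima: Fight → 4, Accommodate → 5; minimax = 4.
maximin = minimax = 4, so a saddle point exists.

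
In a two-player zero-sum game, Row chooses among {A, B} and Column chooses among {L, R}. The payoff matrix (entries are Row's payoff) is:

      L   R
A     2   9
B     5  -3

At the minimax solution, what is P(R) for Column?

1/5

Row minima: A → 2, B → -3; maximin = 2.
Column maxima: L → 5, R → 9; minimax = 5.
2 ≠ 5, so there is no saddle point; optimal play is mixed.
Let Row play A with probability p. Expected payoff against L: 2p + 5(1−p) = −3p + 5; against R: 9p + (-3)(1−p) = 12p − 3.
Setting these equal: −3p + 5 = 12p − 3 ⇒ −15p = -8 ⇒ p = 8/15, and the value is (-3)·(8/15) + 5 = 17/5.
For Column: with q = P(L), equating A's and B's payoffs gives −7q + 9 = 8q − 3 ⇒ q = 4/5.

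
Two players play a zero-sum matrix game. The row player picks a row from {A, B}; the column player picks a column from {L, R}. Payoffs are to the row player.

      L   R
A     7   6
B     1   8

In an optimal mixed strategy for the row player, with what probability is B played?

1/8

Row minima: A → 6, B → 1; maximin = 6.
Column maxima: L → 7, R → 8; minimax = 7.
6 ≠ 7, so there is no saddle point; optimal play is mixed.
Let the row player play A with probability p. Expected payoff against L: 7p + 1(1−p) = 6p + 1; against R: 6p + 8(1−p) = −2p + 8.
Setting these equal: 6p + 1 = −2p + 8 ⇒ 8p = 7 ⇒ p = 7/8, and the value is (6)·(7/8) + 1 = 25/4.
For the column player: with q = P(L), equating A's and B's payoffs gives q + 6 = −7q + 8 ⇒ q = 1/4.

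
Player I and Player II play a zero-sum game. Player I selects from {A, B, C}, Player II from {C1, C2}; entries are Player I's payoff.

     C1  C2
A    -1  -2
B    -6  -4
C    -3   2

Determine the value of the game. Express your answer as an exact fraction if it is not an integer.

Row minima: A → -2, B → -6, C → -3; maximin = -2.
Column maxima: C1 → -1, C2 → 2; minimax = -1.
-2 ≠ -1, so there is no saddle point; optimal play is mixed.
B is strictly dominated by A, so Player I never plays it.
On the remaining 2×2 (A, C vs C1, C2):
Let Player I play A with probability p. Expected payoff against C1: (-1)p + (-3)(1−p) = 2p − 3; against C2: (-2)p + 2(1−p) = −4p + 2.
Setting these equal: 2p − 3 = −4p + 2 ⇒ 6p = 5 ⇒ p = 5/6, and the value is (2)·(5/6) − 3 = -4/3.
For Player II: with q = P(C1), equating A's and C's payoffs gives q − 2 = −5q + 2 ⇒ q = 2/3.

-4/3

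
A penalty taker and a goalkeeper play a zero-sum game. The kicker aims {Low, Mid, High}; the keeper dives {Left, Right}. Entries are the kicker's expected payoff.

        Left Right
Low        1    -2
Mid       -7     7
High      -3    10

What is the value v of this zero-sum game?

Row minima: Low → -2, Mid → -7, High → -3; maximin = -2.
Column maxima: Left → 1, Right → 10; minimax = 1.
-2 ≠ 1, so there is no saddle point; optimal play is mixed.
Mid is strictly dominated by High, so the kicker never plays it.
On the remaining 2×2 (Low, High vs Left, Right):
Let the kicker play Low with probability p. Expected payoff against Left: 1p + (-3)(1−p) = 4p − 3; against Right: (-2)p + 10(1−p) = −12p + 10.
Setting these equal: 4p − 3 = −12p + 10 ⇒ 16p = 13 ⇒ p = 13/16, and the value is (4)·(13/16) − 3 = 1/4.
For the keeper: with q = P(Left), equating Low's and High's payoffs gives 3q − 2 = −13q + 10 ⇒ q = 3/4.

1/4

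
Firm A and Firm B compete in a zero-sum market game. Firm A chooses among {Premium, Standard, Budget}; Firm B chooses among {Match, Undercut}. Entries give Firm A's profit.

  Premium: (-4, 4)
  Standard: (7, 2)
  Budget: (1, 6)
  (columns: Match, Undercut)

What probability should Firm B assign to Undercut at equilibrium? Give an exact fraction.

3/5

Row minima: Premium → -4, Standard → 2, Budget → 1; maximin = 2.
Column maxima: Match → 7, Undercut → 6; minimax = 6.
2 ≠ 6, so there is no saddle point; optimal play is mixed.
Premium is strictly dominated by Budget, so Firm A never plays it.
On the remaining 2×2 (Standard, Budget vs Match, Undercut):
Let Firm A play Standard with probability p. Expected payoff against Match: 7p + 1(1−p) = 6p + 1; against Undercut: 2p + 6(1−p) = −4p + 6.
Setting these equal: 6p + 1 = −4p + 6 ⇒ 10p = 5 ⇒ p = 1/2, and the value is (6)·(1/2) + 1 = 4.
For Firm B: with q = P(Match), equating Standard's and Budget's payoffs gives 5q + 2 = −5q + 6 ⇒ q = 2/5.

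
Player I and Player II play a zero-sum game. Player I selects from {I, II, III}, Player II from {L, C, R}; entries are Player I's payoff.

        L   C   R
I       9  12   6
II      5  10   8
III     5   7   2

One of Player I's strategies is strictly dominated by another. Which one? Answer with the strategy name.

I gives a strictly higher payoff than III against every column: 9 > 5, 12 > 7, 6 > 2.
So III is strictly dominated and Player I never plays it.

III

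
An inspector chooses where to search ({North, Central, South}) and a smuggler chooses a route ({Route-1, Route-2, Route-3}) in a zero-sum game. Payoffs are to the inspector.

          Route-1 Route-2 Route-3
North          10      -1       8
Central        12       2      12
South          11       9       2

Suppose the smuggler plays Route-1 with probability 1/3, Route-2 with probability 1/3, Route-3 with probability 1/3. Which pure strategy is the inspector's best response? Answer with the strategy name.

Expected payoff of North: (1/3)·10 + (1/3)·(-1) + (1/3)·8 = 17/3.
Expected payoff of Central: (1/3)·12 + (1/3)·2 + (1/3)·12 = 26/3.
Expected payoff of South: (1/3)·11 + (1/3)·9 + (1/3)·2 = 22/3.
The largest is 26/3, so the inspector's best response is Central.

Central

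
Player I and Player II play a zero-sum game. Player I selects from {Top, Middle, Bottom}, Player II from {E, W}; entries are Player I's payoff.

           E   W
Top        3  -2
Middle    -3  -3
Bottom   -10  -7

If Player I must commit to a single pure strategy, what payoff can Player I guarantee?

Row minima: Top → -2, Middle → -3, Bottom → -10.
The best of these is -2.

-2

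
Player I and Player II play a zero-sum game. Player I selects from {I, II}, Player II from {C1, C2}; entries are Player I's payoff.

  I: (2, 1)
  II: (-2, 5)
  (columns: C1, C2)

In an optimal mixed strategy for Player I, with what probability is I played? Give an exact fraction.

7/8

Row minima: I → 1, II → -2; maximin = 1.
Column maxima: C1 → 2, C2 → 5; minimax = 2.
1 ≠ 2, so there is no saddle point; optimal play is mixed.
Let Player I play I with probability p. Expected payoff against C1: 2p + (-2)(1−p) = 4p − 2; against C2: 1p + 5(1−p) = −4p + 5.
Setting these equal: 4p − 2 = −4p + 5 ⇒ 8p = 7 ⇒ p = 7/8, and the value is (4)·(7/8) − 2 = 3/2.
For Player II: with q = P(C1), equating I's and II's payoffs gives q + 1 = −7q + 5 ⇒ q = 1/2.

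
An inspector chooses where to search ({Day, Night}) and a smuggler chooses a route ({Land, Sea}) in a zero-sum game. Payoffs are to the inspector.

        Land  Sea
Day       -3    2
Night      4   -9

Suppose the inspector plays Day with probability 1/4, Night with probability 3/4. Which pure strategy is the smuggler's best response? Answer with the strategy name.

Sea

If the smuggler plays Land, the inspector's expected payoff is (1/4)·(-3) + (3/4)·4 = 9/4.
If the smuggler plays Sea, the inspector's expected payoff is (1/4)·2 + (3/4)·(-9) = -25/4.
The smuggler minimizes the inspector's payoff; the smallest is -25/4, so the best response is Sea.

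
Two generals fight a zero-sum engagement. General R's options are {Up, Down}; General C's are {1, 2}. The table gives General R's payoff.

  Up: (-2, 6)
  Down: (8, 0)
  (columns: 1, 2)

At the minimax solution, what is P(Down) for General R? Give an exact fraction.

Row minima: Up → -2, Down → 0; maximin = 0.
Column maxima: 1 → 8, 2 → 6; minimax = 6.
0 ≠ 6, so there is no saddle point; optimal play is mixed.
Let General R play Up with probability p. Expected payoff against 1: (-2)p + 8(1−p) = −10p + 8; against 2: 6p + 0(1−p) = 6p.
Setting these equal: −10p + 8 = 6p ⇒ −16p = -8 ⇒ p = 1/2, and the value is (-10)·(1/2) + 8 = 3.
For General C: with q = P(1), equating Up's and Down's payoffs gives −8q + 6 = 8q ⇒ q = 3/8.

1/2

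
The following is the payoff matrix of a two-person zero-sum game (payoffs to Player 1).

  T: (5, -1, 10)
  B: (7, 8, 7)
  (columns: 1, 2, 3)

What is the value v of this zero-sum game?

7

Row minima: T → -1, B → 7; maximin = 7.
Column maxima: 1 → 7, 2 → 8, 3 → 10; minimax = 7.
Since maximin = minimax = 7, there is a saddle point and the value is 7.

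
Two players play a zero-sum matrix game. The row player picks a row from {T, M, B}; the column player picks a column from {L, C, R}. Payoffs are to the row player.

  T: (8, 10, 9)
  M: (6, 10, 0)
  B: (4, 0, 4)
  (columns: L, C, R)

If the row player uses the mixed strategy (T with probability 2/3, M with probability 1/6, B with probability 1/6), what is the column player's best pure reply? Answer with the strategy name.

If the column player plays L, the row player's expected payoff is (2/3)·8 + (1/6)·6 + (1/6)·4 = 7.
If the column player plays C, the row player's expected payoff is (2/3)·10 + (1/6)·10 + (1/6)·0 = 25/3.
If the column player plays R, the row player's expected payoff is (2/3)·9 + (1/6)·0 + (1/6)·4 = 20/3.
The column player minimizes the row player's payoff; the smallest is 20/3, so the best response is R.

R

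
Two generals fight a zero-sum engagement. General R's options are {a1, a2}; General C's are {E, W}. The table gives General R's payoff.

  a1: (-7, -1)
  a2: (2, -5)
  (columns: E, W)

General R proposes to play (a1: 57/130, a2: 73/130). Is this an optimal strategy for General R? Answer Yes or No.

Against E this mix gives (57/130)·(-7) + (73/130)·2 = -253/130.
Against W this mix gives (57/130)·(-1) + (73/130)·(-5) = -211/65.
General C will play W, holding General R to -211/65. Shifting weight toward the row that does better against W would raise this floor (the equalizing mix achieves -37/13 against both W and E), so the proposed strategy is not optimal.

No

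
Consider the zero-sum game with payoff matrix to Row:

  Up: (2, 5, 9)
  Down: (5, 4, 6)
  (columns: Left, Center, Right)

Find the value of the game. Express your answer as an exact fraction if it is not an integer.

Row minima: Up → 2, Down → 4; maximin = 4.
Column maxima: Left → 5, Center → 5, Right → 9; minimax = 5.
4 ≠ 5, so there is no saddle point; optimal play is mixed.
Right is strictly dominated by Left (it gives Row strictly more in every row), so Column never plays it.
On the remaining 2×2 (Up, Down vs Left, Center):
Let Row play Up with probability p. Expected payoff against Left: 2p + 5(1−p) = −3p + 5; against Center: 5p + 4(1−p) = p + 4.
Setting these equal: −3p + 5 = p + 4 ⇒ −4p = -1 ⇒ p = 1/4, and the value is (-3)·(1/4) + 5 = 17/4.
For Column: with q = P(Left), equating Up's and Down's payoffs gives −3q + 5 = q + 4 ⇒ q = 1/4.

17/4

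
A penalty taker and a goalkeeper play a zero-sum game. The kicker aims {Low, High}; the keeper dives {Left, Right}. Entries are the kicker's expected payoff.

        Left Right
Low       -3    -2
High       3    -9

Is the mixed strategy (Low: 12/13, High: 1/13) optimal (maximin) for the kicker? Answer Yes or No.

Yes

Against Left this mix gives (12/13)·(-3) + (1/13)·3 = -33/13.
Against Right this mix gives (12/13)·(-2) + (1/13)·(-9) = -33/13.
All of the keeper's active replies (Left, Right) yield -33/13, and no column does worse for the kicker. The mix makes the keeper indifferent and guarantees -33/13, so it is optimal.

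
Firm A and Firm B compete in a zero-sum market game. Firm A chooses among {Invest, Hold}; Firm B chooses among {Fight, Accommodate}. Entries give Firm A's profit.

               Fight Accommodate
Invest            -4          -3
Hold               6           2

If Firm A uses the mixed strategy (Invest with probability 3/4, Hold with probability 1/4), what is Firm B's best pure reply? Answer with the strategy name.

Accommodate

If Firm B plays Fight, Firm A's expected payoff is (3/4)·(-4) + (1/4)·6 = -3/2.
If Firm B plays Accommodate, Firm A's expected payoff is (3/4)·(-3) + (1/4)·2 = -7/4.
Firm B minimizes Firm A's payoff; the smallest is -7/4, so the best response is Accommodate.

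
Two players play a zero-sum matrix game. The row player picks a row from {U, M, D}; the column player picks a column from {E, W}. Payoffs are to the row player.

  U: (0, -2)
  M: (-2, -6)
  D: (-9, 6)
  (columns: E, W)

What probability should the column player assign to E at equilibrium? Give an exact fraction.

8/17

Row minima: U → -2, M → -6, D → -9; maximin = -2.
Column maxima: E → 0, W → 6; minimax = 0.
-2 ≠ 0, so there is no saddle point; optimal play is mixed.
M is strictly dominated by U, so the row player never plays it.
On the remaining 2×2 (U, D vs E, W):
Let the row player play U with probability p. Expected payoff against E: 0p + (-9)(1−p) = 9p − 9; against W: (-2)p + 6(1−p) = −8p + 6.
Setting these equal: 9p − 9 = −8p + 6 ⇒ 17p = 15 ⇒ p = 15/17, and the value is (9)·(15/17) − 9 = -18/17.
For the column player: with q = P(E), equating U's and D's payoffs gives 2q − 2 = −15q + 6 ⇒ q = 8/17.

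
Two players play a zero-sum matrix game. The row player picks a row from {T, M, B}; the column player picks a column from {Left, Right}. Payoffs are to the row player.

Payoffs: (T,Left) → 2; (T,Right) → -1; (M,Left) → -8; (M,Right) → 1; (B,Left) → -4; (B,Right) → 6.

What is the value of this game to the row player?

8/13

Row minima: T → -1, M → -8, B → -4; maximin = -1.
Column maxima: Left → 2, Right → 6; minimax = 2.
-1 ≠ 2, so there is no saddle point; optimal play is mixed.
M is strictly dominated by B, so the row player never plays it.
On the remaining 2×2 (T, B vs Left, Right):
Let the row player play T with probability p. Expected payoff against Left: 2p + (-4)(1−p) = 6p − 4; against Right: (-1)p + 6(1−p) = −7p + 6.
Setting these equal: 6p − 4 = −7p + 6 ⇒ 13p = 10 ⇒ p = 10/13, and the value is (6)·(10/13) − 4 = 8/13.
For the column player: with q = P(Left), equating T's and B's payoffs gives 3q − 1 = −10q + 6 ⇒ q = 7/13.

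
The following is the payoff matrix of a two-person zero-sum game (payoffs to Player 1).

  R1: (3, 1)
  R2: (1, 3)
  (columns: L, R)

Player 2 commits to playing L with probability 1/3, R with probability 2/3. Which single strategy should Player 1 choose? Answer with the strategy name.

R2

Expected payoff of R1: (1/3)·3 + (2/3)·1 = 5/3.
Expected payoff of R2: (1/3)·1 + (2/3)·3 = 7/3.
The largest is 7/3, so Player 1's best response is R2.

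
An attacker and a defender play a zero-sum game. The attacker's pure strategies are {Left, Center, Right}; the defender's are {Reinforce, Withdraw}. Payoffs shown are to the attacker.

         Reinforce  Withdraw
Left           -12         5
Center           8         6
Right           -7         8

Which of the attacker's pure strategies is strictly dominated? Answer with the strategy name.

Center gives a strictly higher payoff than Left against every column: 8 > -12, 6 > 5.
So Left is strictly dominated and the attacker never plays it.

Left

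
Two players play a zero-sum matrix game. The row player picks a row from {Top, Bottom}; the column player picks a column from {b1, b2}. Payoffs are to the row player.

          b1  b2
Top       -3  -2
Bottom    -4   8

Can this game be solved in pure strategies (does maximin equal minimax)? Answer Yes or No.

Row minima: Top → -3, Bottom → -4; maximin = -3.
Column maxima: b1 → -3, b2 → 8; minimax = -3.
maximin = minimax = -3, so a saddle point exists.

Yes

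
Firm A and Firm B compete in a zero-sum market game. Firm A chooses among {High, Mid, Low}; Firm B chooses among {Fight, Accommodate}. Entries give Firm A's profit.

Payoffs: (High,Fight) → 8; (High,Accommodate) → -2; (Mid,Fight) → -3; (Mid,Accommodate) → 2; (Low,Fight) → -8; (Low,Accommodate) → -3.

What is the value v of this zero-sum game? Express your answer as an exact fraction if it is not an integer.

2/3

Row minima: High → -2, Mid → -3, Low → -8; maximin = -2.
Column maxima: Fight → 8, Accommodate → 2; minimax = 2.
-2 ≠ 2, so there is no saddle point; optimal play is mixed.
Low is strictly dominated by High, so Firm A never plays it.
On the remaining 2×2 (High, Mid vs Fight, Accommodate):
Let Firm A play High with probability p. Expected payoff against Fight: 8p + (-3)(1−p) = 11p − 3; against Accommodate: (-2)p + 2(1−p) = −4p + 2.
Setting these equal: 11p − 3 = −4p + 2 ⇒ 15p = 5 ⇒ p = 1/3, and the value is (11)·(1/3) − 3 = 2/3.
For Firm B: with q = P(Fight), equating High's and Mid's payoffs gives 10q − 2 = −5q + 2 ⇒ q = 4/15.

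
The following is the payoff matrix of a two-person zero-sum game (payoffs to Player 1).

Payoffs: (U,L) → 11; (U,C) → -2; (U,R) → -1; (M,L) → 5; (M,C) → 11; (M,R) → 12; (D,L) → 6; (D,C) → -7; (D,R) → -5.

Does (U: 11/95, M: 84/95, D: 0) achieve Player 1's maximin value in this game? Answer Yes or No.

No

Against L this mix gives (11/95)·11 + (84/95)·5 = 541/95.
Against C this mix gives (11/95)·(-2) + (84/95)·11 = 902/95.
Against R this mix gives (11/95)·(-1) + (84/95)·12 = 997/95.
Player 2 will play L, holding Player 1 to 541/95. Shifting weight toward the row that does better against L would raise this floor (the equalizing mix achieves 131/19 against both L and C), so the proposed strategy is not optimal.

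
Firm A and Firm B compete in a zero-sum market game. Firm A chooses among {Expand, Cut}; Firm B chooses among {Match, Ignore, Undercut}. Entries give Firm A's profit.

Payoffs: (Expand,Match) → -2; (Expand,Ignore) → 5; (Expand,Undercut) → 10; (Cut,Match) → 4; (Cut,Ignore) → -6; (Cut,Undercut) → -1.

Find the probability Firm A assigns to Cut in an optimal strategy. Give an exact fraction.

Row minima: Expand → -2, Cut → -6; maximin = -2.
Column maxima: Match → 4, Ignore → 5, Undercut → 10; minimax = 4.
-2 ≠ 4, so there is no saddle point; optimal play is mixed.
Undercut is strictly dominated by Ignore (it gives Firm A strictly more in every row), so Firm B never plays it.
On the remaining 2×2 (Expand, Cut vs Match, Ignore):
Let Firm A play Expand with probability p. Expected payoff against Match: (-2)p + 4(1−p) = −6p + 4; against Ignore: 5p + (-6)(1−p) = 11p − 6.
Setting these equal: −6p + 4 = 11p − 6 ⇒ −17p = -10 ⇒ p = 10/17, and the value is (-6)·(10/17) + 4 = 8/17.
For Firm B: with q = P(Match), equating Expand's and Cut's payoffs gives −7q + 5 = 10q − 6 ⇒ q = 11/17.

7/17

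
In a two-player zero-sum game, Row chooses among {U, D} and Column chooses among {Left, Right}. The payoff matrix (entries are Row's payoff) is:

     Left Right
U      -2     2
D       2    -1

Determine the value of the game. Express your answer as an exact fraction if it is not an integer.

2/7

Row minima: U → -2, D → -1; maximin = -1.
Column maxima: Left → 2, Right → 2; minimax = 2.
-1 ≠ 2, so there is no saddle point; optimal play is mixed.
Let Row play U with probability p. Expected payoff against Left: (-2)p + 2(1−p) = −4p + 2; against Right: 2p + (-1)(1−p) = 3p − 1.
Setting these equal: −4p + 2 = 3p − 1 ⇒ −7p = -3 ⇒ p = 3/7, and the value is (-4)·(3/7) + 2 = 2/7.
For Column: with q = P(Left), equating U's and D's payoffs gives −4q + 2 = 3q − 1 ⇒ q = 3/7.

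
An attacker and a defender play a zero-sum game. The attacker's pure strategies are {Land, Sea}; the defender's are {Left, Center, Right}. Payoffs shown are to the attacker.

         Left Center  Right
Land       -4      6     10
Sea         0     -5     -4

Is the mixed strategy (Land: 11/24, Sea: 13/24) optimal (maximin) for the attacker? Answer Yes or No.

Against Left this mix gives (11/24)·(-4) + (13/24)·0 = -11/6.
Against Center this mix gives (11/24)·6 + (13/24)·(-5) = 1/24.
Against Right this mix gives (11/24)·10 + (13/24)·(-4) = 29/12.
The defender will play Left, holding the attacker to -11/6. Shifting weight toward the row that does better against Left would raise this floor (the equalizing mix achieves -4/3 against both Left and Center), so the proposed strategy is not optimal.

No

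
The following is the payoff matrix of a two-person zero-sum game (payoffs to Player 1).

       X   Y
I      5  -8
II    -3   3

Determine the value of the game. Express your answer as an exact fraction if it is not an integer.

-9/19

Row minima: I → -8, II → -3; maximin = -3.
Column maxima: X → 5, Y → 3; minimax = 3.
-3 ≠ 3, so there is no saddle point; optimal play is mixed.
Let Player 1 play I with probability p. Expected payoff against X: 5p + (-3)(1−p) = 8p − 3; against Y: (-8)p + 3(1−p) = −11p + 3.
Setting these equal: 8p − 3 = −11p + 3 ⇒ 19p = 6 ⇒ p = 6/19, and the value is (8)·(6/19) − 3 = -9/19.
For Player 2: with q = P(X), equating I's and II's payoffs gives 13q − 8 = −6q + 3 ⇒ q = 11/19.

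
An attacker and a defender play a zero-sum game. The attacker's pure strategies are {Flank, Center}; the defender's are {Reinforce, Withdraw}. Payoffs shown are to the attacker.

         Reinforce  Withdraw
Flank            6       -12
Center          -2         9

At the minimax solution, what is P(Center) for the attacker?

Row minima: Flank → -12, Center → -2; maximin = -2.
Column maxima: Reinforce → 6, Withdraw → 9; minimax = 6.
-2 ≠ 6, so there is no saddle point; optimal play is mixed.
Let the attacker play Flank with probability p. Expected payoff against Reinforce: 6p + (-2)(1−p) = 8p − 2; against Withdraw: (-12)p + 9(1−p) = −21p + 9.
Setting these equal: 8p − 2 = −21p + 9 ⇒ 29p = 11 ⇒ p = 11/29, and the value is (8)·(11/29) − 2 = 30/29.
For the defender: with q = P(Reinforce), equating Flank's and Center's payoffs gives 18q − 12 = −11q + 9 ⇒ q = 21/29.

18/29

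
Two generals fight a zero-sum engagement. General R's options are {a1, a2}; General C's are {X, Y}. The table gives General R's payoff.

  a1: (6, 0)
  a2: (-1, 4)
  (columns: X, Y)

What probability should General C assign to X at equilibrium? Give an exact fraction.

Row minima: a1 → 0, a2 → -1; maximin = 0.
Column maxima: X → 6, Y → 4; minimax = 4.
0 ≠ 4, so there is no saddle point; optimal play is mixed.
Let General R play a1 with probability p. Expected payoff against X: 6p + (-1)(1−p) = 7p − 1; against Y: 0p + 4(1−p) = −4p + 4.
Setting these equal: 7p − 1 = −4p + 4 ⇒ 11p = 5 ⇒ p = 5/11, and the value is (7)·(5/11) − 1 = 24/11.
For General C: with q = P(X), equating a1's and a2's payoffs gives 6q = −5q + 4 ⇒ q = 4/11.

4/11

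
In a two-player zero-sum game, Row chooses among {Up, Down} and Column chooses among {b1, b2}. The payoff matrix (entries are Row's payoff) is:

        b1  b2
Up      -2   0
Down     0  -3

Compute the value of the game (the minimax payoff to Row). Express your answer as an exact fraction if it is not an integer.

Row minima: Up → -2, Down → -3; maximin = -2.
Column maxima: b1 → 0, b2 → 0; minimax = 0.
-2 ≠ 0, so there is no saddle point; optimal play is mixed.
Let Row play Up with probability p. Expected payoff against b1: (-2)p + 0(1−p) = −2p; against b2: 0p + (-3)(1−p) = 3p − 3.
Setting these equal: −2p = 3p − 3 ⇒ −5p = -3 ⇒ p = 3/5, and the value is (-2)·(3/5) = -6/5.
For Column: with q = P(b1), equating Up's and Down's payoffs gives −2q = 3q − 3 ⇒ q = 3/5.

-6/5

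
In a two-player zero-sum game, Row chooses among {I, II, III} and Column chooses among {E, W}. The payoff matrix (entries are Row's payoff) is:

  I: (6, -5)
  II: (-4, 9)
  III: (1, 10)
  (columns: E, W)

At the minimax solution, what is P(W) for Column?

Row minima: I → -5, II → -4, III → 1; maximin = 1.
Column maxima: E → 6, W → 10; minimax = 6.
1 ≠ 6, so there is no saddle point; optimal play is mixed.
II is strictly dominated by III, so Row never plays it.
On the remaining 2×2 (I, III vs E, W):
Let Row play I with probability p. Expected payoff against E: 6p + 1(1−p) = 5p + 1; against W: (-5)p + 10(1−p) = −15p + 10.
Setting these equal: 5p + 1 = −15p + 10 ⇒ 20p = 9 ⇒ p = 9/20, and the value is (5)·(9/20) + 1 = 13/4.
For Column: with q = P(E), equating I's and III's payoffs gives 11q − 5 = −9q + 10 ⇒ q = 3/4.

1/4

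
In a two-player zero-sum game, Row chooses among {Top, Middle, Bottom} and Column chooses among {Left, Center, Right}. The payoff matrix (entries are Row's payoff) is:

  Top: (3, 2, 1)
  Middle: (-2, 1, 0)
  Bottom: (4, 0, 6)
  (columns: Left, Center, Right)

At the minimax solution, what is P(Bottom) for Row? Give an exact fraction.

Row minima: Top → 1, Middle → -2, Bottom → 0; maximin = 1.
Column maxima: Left → 4, Center → 2, Right → 6; minimax = 2.
1 ≠ 2, so there is no saddle point; optimal play is mixed.
Middle is strictly dominated by Top, so Row never plays it.
With Middle eliminated, Left is strictly dominated by Center (it gives Row strictly more in every remaining row), so Column never plays it.
On the remaining 2×2 (Top, Bottom vs Center, Right):
Let Row play Top with probability p. Expected payoff against Center: 2p + 0(1−p) = 2p; against Right: 1p + 6(1−p) = −5p + 6.
Setting these equal: 2p = −5p + 6 ⇒ 7p = 6 ⇒ p = 6/7, and the value is (2)·(6/7) = 12/7.
For Column: with q = P(Center), equating Top's and Bottom's payoffs gives q + 1 = −6q + 6 ⇒ q = 5/7.

1/7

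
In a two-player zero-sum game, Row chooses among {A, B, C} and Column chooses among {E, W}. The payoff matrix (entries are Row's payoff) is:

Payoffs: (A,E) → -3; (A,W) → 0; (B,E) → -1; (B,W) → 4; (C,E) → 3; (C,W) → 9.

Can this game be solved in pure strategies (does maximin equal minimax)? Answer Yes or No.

Row minima: A → -3, B → -1, C → 3; maximin = 3.
Column maxima: E → 3, W → 9; minimax = 3.
maximin = minimax = 3, so a saddle point exists.

Yes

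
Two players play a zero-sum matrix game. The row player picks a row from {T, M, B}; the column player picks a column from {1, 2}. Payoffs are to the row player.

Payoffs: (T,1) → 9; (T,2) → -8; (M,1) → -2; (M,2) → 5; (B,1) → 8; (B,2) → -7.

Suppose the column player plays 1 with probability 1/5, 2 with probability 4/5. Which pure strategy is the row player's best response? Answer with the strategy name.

Expected payoff of T: (1/5)·9 + (4/5)·(-8) = -23/5.
Expected payoff of M: (1/5)·(-2) + (4/5)·5 = 18/5.
Expected payoff of B: (1/5)·8 + (4/5)·(-7) = -4.
The largest is 18/5, so the row player's best response is M.

M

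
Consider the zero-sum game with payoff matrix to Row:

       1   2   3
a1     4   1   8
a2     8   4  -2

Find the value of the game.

34/13

Row minima: a1 → 1, a2 → -2; maximin = 1.
Column maxima: 1 → 8, 2 → 4, 3 → 8; minimax = 4.
1 ≠ 4, so there is no saddle point; optimal play is mixed.
1 is strictly dominated by 2 (it gives Row strictly more in every row), so Column never plays it.
On the remaining 2×2 (a1, a2 vs 2, 3):
Let Row play a1 with probability p. Expected payoff against 2: 1p + 4(1−p) = −3p + 4; against 3: 8p + (-2)(1−p) = 10p − 2.
Setting these equal: −3p + 4 = 10p − 2 ⇒ −13p = -6 ⇒ p = 6/13, and the value is (-3)·(6/13) + 4 = 34/13.
For Column: with q = P(2), equating a1's and a2's payoffs gives −7q + 8 = 6q − 2 ⇒ q = 10/13.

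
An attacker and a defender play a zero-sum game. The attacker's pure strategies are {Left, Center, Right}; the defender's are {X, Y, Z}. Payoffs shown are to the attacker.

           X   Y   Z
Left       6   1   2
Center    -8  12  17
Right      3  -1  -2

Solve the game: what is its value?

Row minima: Left → 1, Center → -8, Right → -2; maximin = 1.
Column maxima: X → 6, Y → 12, Z → 17; minimax = 6.
1 ≠ 6, so there is no saddle point; optimal play is mixed.
Right is strictly dominated by Left, so the attacker never plays it.
With Right eliminated, Z is strictly dominated by Y (it gives the attacker strictly more in every remaining row), so the defender never plays it.
On the remaining 2×2 (Left, Center vs X, Y):
Let the attacker play Left with probability p. Expected payoff against X: 6p + (-8)(1−p) = 14p − 8; against Y: 1p + 12(1−p) = −11p + 12.
Setting these equal: 14p − 8 = −11p + 12 ⇒ 25p = 20 ⇒ p = 4/5, and the value is (14)·(4/5) − 8 = 16/5.
For the defender: with q = P(X), equating Left's and Center's payoffs gives 5q + 1 = −20q + 12 ⇒ q = 11/25.

16/5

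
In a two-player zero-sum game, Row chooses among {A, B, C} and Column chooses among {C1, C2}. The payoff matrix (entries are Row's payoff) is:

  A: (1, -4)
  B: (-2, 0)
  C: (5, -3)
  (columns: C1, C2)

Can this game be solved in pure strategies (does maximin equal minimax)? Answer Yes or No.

No

Row minima: A → -4, B → -2, C → -3; maximin = -2.
Column maxima: C1 → 5, C2 → 0; minimax = 0.
-2 ≠ 0, so no pure-strategy equilibrium exists.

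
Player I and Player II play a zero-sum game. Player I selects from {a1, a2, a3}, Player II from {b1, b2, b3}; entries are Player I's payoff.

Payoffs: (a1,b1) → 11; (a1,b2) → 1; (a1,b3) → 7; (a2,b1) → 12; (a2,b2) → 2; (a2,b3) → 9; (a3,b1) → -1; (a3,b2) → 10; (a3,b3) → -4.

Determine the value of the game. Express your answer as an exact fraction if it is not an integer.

Row minima: a1 → 1, a2 → 2, a3 → -4; maximin = 2.
Column maxima: b1 → 12, b2 → 10, b3 → 9; minimax = 9.
2 ≠ 9, so there is no saddle point; optimal play is mixed.
a1 is strictly dominated by a2, so Player I never plays it.
b1 is strictly dominated by b3 (it gives Player I strictly more in every row), so Player II never plays it.
On the remaining 2×2 (a2, a3 vs b2, b3):
Let Player I play a2 with probability p. Expected payoff against b2: 2p + 10(1−p) = −8p + 10; against b3: 9p + (-4)(1−p) = 13p − 4.
Setting these equal: −8p + 10 = 13p − 4 ⇒ −21p = -14 ⇒ p = 2/3, and the value is (-8)·(2/3) + 10 = 14/3.
For Player II: with q = P(b2), equating a2's and a3's payoffs gives −7q + 9 = 14q − 4 ⇒ q = 13/21.

14/3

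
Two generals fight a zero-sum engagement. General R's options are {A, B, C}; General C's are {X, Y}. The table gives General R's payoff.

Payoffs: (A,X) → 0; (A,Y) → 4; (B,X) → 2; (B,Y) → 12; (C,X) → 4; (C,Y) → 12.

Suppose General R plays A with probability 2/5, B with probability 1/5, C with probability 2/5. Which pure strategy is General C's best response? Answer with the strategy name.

If General C plays X, General R's expected payoff is (2/5)·0 + (1/5)·2 + (2/5)·4 = 2.
If General C plays Y, General R's expected payoff is (2/5)·4 + (1/5)·12 + (2/5)·12 = 44/5.
General C minimizes General R's payoff; the smallest is 2, so the best response is X.

X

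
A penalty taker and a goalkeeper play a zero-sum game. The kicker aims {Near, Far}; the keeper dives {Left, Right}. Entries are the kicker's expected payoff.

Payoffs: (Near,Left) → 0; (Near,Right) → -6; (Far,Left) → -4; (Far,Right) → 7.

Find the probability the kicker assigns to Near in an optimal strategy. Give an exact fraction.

Row minima: Near → -6, Far → -4; maximin = -4.
Column maxima: Left → 0, Right → 7; minimax = 0.
-4 ≠ 0, so there is no saddle point; optimal play is mixed.
Let the kicker play Near with probability p. Expected payoff against Left: 0p + (-4)(1−p) = 4p − 4; against Right: (-6)p + 7(1−p) = −13p + 7.
Setting these equal: 4p − 4 = −13p + 7 ⇒ 17p = 11 ⇒ p = 11/17, and the value is (4)·(11/17) − 4 = -24/17.
For the keeper: with q = P(Left), equating Near's and Far's payoffs gives 6q − 6 = −11q + 7 ⇒ q = 13/17.

11/17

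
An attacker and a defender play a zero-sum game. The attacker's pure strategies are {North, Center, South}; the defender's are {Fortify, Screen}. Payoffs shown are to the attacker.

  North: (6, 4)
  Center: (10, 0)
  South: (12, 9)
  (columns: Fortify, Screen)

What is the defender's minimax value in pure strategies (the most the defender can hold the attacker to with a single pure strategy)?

Column maxima: Fortify → 12, Screen → 9.
The smallest of these is 9.

9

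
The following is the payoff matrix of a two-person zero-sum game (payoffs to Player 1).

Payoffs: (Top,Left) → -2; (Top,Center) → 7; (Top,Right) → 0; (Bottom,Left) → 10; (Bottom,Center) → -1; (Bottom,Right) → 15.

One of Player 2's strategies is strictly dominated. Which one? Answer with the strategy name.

Left holds Player 1's payoff strictly below Right in every row: -2 < 0, 10 < 15.
So Right is strictly dominated for Player 2.

Right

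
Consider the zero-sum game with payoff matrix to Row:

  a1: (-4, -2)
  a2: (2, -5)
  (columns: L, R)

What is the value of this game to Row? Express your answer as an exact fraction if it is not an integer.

-8/3

Row minima: a1 → -4, a2 → -5; maximin = -4.
Column maxima: L → 2, R → -2; minimax = -2.
-4 ≠ -2, so there is no saddle point; optimal play is mixed.
Let Row play a1 with probability p. Expected payoff against L: (-4)p + 2(1−p) = −6p + 2; against R: (-2)p + (-5)(1−p) = 3p − 5.
Setting these equal: −6p + 2 = 3p − 5 ⇒ −9p = -7 ⇒ p = 7/9, and the value is (-6)·(7/9) + 2 = -8/3.
For Column: with q = P(L), equating a1's and a2's payoffs gives −2q − 2 = 7q − 5 ⇒ q = 1/3.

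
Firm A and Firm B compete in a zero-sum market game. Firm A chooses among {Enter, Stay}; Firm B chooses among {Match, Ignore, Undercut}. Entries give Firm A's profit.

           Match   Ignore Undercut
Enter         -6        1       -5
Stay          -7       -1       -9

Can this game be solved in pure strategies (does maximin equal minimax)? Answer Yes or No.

Row minima: Enter → -6, Stay → -9; maximin = -6.
Column maxima: Match → -6, Ignore → 1, Undercut → -5; minimax = -6.
maximin = minimax = -6, so a saddle point exists.

Yes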